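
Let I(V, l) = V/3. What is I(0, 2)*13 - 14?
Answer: -14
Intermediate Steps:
I(V, l) = V/3 (I(V, l) = V*(⅓) = V/3)
I(0, 2)*13 - 14 = ((⅓)*0)*13 - 14 = 0*13 - 14 = 0 - 14 = -14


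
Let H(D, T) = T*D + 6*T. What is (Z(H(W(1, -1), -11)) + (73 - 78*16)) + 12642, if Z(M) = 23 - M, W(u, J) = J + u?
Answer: 11556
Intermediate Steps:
H(D, T) = 6*T + D*T (H(D, T) = D*T + 6*T = 6*T + D*T)
(Z(H(W(1, -1), -11)) + (73 - 78*16)) + 12642 = ((23 - (-11)*(6 + (-1 + 1))) + (73 - 78*16)) + 12642 = ((23 - (-11)*(6 + 0)) + (73 - 1248)) + 12642 = ((23 - (-11)*6) - 1175) + 12642 = ((23 - 1*(-66)) - 1175) + 12642 = ((23 + 66) - 1175) + 12642 = (89 - 1175) + 12642 = -1086 + 12642 = 11556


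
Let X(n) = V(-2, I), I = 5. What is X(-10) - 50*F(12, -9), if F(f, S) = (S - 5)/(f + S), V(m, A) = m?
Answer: 694/3 ≈ 231.33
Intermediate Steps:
X(n) = -2
F(f, S) = (-5 + S)/(S + f)
X(-10) - 50*F(12, -9) = -2 - 50*(-5 - 9)/(-9 + 12) = -2 - 50*(-14)/3 = -2 - 50*(-14/3) = -2 + 700/3 = 694/3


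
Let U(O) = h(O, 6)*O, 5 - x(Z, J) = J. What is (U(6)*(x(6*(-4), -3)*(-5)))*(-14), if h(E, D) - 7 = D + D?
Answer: 63840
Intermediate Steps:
x(Z, J) = 5 - J
h(E, D) = 7 + 2*D (h(E, D) = 7 + (D + D) = 7 + 2*D)
U(O) = 19*O (U(O) = (7 + 2*6)*O = (7 + 12)*O = 19*O)
(U(6)*(x(6*(-4), -3)*(-5)))*(-14) = ((19*6)*((5 - 1*(-3))*(-5)))*(-14) = (114*((5 + 3)*(-5)))*(-14) = (114*(8*(-5)))*(-14) = (114*(-40))*(-14) = -4560*(-14) = 63840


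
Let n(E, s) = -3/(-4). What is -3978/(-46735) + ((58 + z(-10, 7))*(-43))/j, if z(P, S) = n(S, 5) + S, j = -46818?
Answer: 97961087/673242840 ≈ 0.14551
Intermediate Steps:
n(E, s) = ¾ (n(E, s) = -3*(-¼) = ¾)
z(P, S) = ¾ + S
-3978/(-46735) + ((58 + z(-10, 7))*(-43))/j = -3978/(-46735) + ((58 + (¾ + 7))*(-43))/(-46818) = -3978*(-1/46735) + ((58 + 31/4)*(-43))*(-1/46818) = 306/3595 + ((263/4)*(-43))*(-1/46818) = 306/3595 - 11309/4*(-1/46818) = 306/3595 + 11309/187272 = 97961087/673242840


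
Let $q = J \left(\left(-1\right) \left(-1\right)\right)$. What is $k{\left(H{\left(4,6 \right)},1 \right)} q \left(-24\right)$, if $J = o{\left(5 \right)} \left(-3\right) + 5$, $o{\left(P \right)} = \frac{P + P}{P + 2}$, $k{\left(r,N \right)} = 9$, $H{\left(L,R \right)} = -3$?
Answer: $- \frac{1080}{7} \approx -154.29$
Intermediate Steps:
$o{\left(P \right)} = \frac{2 P}{2 + P}$
$J = \frac{5}{7}$ ($J = 2 \cdot 5 \frac{1}{2 + 5} \left(-3\right) + 5 = 2 \cdot 5 \cdot \frac{1}{7} \left(-3\right) + 5 = \frac{10}{7} \left(-3\right) + 5 = - \frac{30}{7} + 5 = \frac{5}{7} \approx 0.71429$)
$q = \frac{5}{7}$ ($q = \frac{5 \left(\left(-1\right) \left(-1\right)\right)}{7} = \frac{5}{7} \cdot 1 = \frac{5}{7} \approx 0.71429$)
$k{\left(H{\left(4,6 \right)},1 \right)} q \left(-24\right) = 9 \cdot \frac{5}{7} \left(-24\right) = \frac{45}{7} \left(-24\right) = - \frac{1080}{7}$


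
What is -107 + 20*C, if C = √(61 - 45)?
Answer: -27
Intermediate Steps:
C = 4 (C = √16 = 4)
-107 + 20*C = -107 + 20*4 = -107 + 80 = -27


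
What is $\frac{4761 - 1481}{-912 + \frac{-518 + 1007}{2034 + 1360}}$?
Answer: $- \frac{11132320}{3094839} \approx -3.5971$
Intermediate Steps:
$\frac{4761 - 1481}{-912 + \frac{-518 + 1007}{2034 + 1360}} = \frac{3280}{-912 + \frac{489}{3394}} = \frac{3280}{- \frac{3094839}{3394}} = 3280 \left(- \frac{3394}{3094839}\right) = - \frac{11132320}{3094839}$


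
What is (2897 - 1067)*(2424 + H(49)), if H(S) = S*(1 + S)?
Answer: 8919420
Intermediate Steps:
(2897 - 1067)*(2424 + H(49)) = (2897 - 1067)*(2424 + 49*(1 + 49)) = 1830*(2424 + 49*50) = 1830*(2424 + 2450) = 1830*4874 = 8919420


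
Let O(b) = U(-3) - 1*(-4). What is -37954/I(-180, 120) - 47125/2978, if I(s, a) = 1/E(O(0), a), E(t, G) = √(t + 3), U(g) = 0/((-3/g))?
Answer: -47125/2978 - 37954*√7 ≈ -1.0043e+5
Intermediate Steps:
U(g) = 0 (U(g) = 0*(-g/3) = 0)
O(b) = 4 (O(b) = 0 - 1*(-4) = 0 + 4 = 4)
E(t, G) = √(3 + t)
I(s, a) = √7/7 (I(s, a) = 1/(√(3 + 4)) = 1/(√7) = √7/7)
-37954/I(-180, 120) - 47125/2978 = -37954*√7 - 47125/2978 = -47125/2978 - 37954*√7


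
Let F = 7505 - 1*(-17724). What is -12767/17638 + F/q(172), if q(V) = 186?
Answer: 110653610/820167 ≈ 134.92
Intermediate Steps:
F = 25229 (F = 7505 + 17724 = 25229)
-12767/17638 + F/q(172) = -12767/17638 + 25229/186 = 110653610/820167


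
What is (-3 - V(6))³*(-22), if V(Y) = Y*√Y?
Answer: 43362 + 32076*√6 ≈ 1.2193e+5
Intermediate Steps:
V(Y) = Y^(3/2)
(-3 - V(6))³*(-22) = (-3 - 6^(3/2))³*(-22) = (-3 - 6*√6)³*(-22) = -22*(-3 - 6*√6)³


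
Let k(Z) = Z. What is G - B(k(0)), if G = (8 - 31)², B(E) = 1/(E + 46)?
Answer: 24333/46 ≈ 528.98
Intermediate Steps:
B(E) = 1/(46 + E)
G = 529 (G = (-23)² = 529)
G - B(k(0)) = 529 - 1/(46 + 0) = 529 - 1/46 = 24333/46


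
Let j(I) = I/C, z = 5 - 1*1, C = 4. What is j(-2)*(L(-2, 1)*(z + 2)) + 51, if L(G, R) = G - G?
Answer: 51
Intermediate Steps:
z = 4 (z = 5 - 1 = 4)
L(G, R) = 0
j(I) = I/4
j(-2)*(L(-2, 1)*(z + 2)) + 51 = ((¼)*(-2))*(0*(4 + 2)) + 51 = -0*6 + 51 = -½*0 + 51 = 0 + 51 = 51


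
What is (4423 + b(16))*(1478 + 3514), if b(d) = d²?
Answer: 23357568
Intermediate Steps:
(4423 + b(16))*(1478 + 3514) = (4423 + 16²)*(1478 + 3514) = (4423 + 256)*4992 = 4679*4992 = 23357568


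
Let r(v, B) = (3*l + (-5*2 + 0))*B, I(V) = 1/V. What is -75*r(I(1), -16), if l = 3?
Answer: -1200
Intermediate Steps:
I(V) = 1/V
r(v, B) = -B (r(v, B) = (3*3 + (-5*2 + 0))*B = (9 + (-10 + 0))*B = (9 - 10)*B = -B)
-75*r(I(1), -16) = -(-75)*(-16) = -75*16 = -1200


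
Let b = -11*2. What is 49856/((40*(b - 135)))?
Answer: -6232/785 ≈ -7.9389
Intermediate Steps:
b = -22
49856/((40*(b - 135))) = 49856/((40*(-22 - 135))) = 49856/((40*(-157))) = 49856/(-6280) = 49856*(-1/6280) = -6232/785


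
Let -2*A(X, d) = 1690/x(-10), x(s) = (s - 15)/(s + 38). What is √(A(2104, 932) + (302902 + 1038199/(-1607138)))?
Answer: √19620152511939331690/8035690 ≈ 551.22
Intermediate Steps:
x(s) = (-15 + s)/(38 + s)
A(X, d) = 4732/5 (A(X, d) = -845/((-15 - 10)/(38 - 10)) = -845/(-25/28) = -845*(-28)/25 = -½*(-9464/5) = 4732/5)
√(A(2104, 932) + (302902 + 1038199/(-1607138))) = √(4732/5 + (302902 + 1038199/(-1607138))) = √(4732/5 + (302902 + 1038199*(-1/1607138))) = √(4732/5 + (302902 - 1038199/1607138)) = √(4732/5 + 486804276277/1607138) = √(2441626358401/8035690) = √19620152511939331690/8035690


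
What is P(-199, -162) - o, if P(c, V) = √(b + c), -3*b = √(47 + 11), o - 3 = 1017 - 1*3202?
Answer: 2182 + √(-1791 - 3*√58)/3 ≈ 2182.0 + 14.196*I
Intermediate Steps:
o = -2182 (o = 3 + (1017 - 1*3202) = 3 + (1017 - 3202) = 3 - 2185 = -2182)
b = -√58/3 (b = -√(47 + 11)/3 = -√58/3 ≈ -2.5386)
P(c, V) = √(c - √58/3) (P(c, V) = √(-√58/3 + c) = √(c - √58/3))
P(-199, -162) - o = √(-3*√58 + 9*(-199))/3 - 1*(-2182) = √(-3*√58 - 1791)/3 + 2182 = √(-1791 - 3*√58)/3 + 2182 = 2182 + √(-1791 - 3*√58)/3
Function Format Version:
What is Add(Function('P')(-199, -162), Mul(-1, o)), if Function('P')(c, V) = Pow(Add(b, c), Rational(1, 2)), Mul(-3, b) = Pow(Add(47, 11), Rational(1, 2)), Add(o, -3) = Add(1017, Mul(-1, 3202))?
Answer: Add(2182, Mul(Rational(1, 3), Pow(Add(-1791, Mul(-3, Pow(58, Rational(1, 2)))), Rational(1, 2)))) ≈ Add(2182.0, Mul(14.196, I))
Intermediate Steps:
o = -2182 (o = Add(3, Add(1017, Mul(-1, 3202))) = Add(3, Add(1017, -3202)) = Add(3, -2185) = -2182)
b = Mul(Rational(-1, 3), Pow(58, Rational(1, 2))) (b = Mul(Rational(-1, 3), Pow(Add(47, 11), Rational(1, 2))) = Mul(Rational(-1, 3), Pow(58, Rational(1, 2))) ≈ -2.5386)
Function('P')(c, V) = Pow(Add(c, Mul(Rational(-1, 3), Pow(58, Rational(1, 2)))), Rational(1, 2)) (Function('P')(c, V) = Pow(Add(Mul(Rational(-1, 3), Pow(58, Rational(1, 2))), c), Rational(1, 2)) = Pow(Add(c, Mul(Rational(-1, 3), Pow(58, Rational(1, 2)))), Rational(1, 2)))
Add(Function('P')(-199, -162), Mul(-1, o)) = Add(Mul(Rational(1, 3), Pow(Add(Mul(-3, Pow(58, Rational(1, 2))), Mul(9, -199)), Rational(1, 2))), Mul(-1, -2182)) = Add(Mul(Rational(1, 3), Pow(Add(Mul(-3, Pow(58, Rational(1, 2))), -1791), Rational(1, 2))), 2182) = Add(Mul(Rational(1, 3), Pow(Add(-1791, Mul(-3, Pow(58, Rational(1, 2)))), Rational(1, 2))), 2182) = Add(2182, Mul(Rational(1, 3), Pow(Add(-1791, Mul(-3, Pow(58, Rational(1, 2)))), Rational(1, 2))))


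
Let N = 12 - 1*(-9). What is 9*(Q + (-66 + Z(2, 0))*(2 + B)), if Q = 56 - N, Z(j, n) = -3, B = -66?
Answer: 40059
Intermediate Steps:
N = 21 (N = 12 + 9 = 21)
Q = 35 (Q = 56 - 1*21 = 56 - 21 = 35)
9*(Q + (-66 + Z(2, 0))*(2 + B)) = 9*(35 + (-66 - 3)*(2 - 66)) = 9*(35 - 69*(-64)) = 9*(35 + 4416) = 9*4451 = 40059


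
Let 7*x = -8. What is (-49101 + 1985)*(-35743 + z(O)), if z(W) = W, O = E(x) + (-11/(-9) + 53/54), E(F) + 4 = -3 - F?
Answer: 318321232130/189 ≈ 1.6842e+9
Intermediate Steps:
x = -8/7 (x = (⅐)*(-8) = -8/7 ≈ -1.1429)
E(F) = -7 - F (E(F) = -4 + (-3 - F) = -7 - F)
O = -1381/378 (O = (-7 - 1*(-8/7)) + (-11/(-9) + 53/54) = (-7 + 8/7) + (-11*(-⅑) + 53*(1/54)) = -41/7 + (11/9 + 53/54) = -41/7 + 119/54 = -1381/378 ≈ -3.6534)
(-49101 + 1985)*(-35743 + z(O)) = (-49101 + 1985)*(-35743 - 1381/378) = -47116*(-13512235/378) = 318321232130/189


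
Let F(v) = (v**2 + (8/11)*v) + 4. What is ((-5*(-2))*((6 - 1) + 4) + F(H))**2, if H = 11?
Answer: 49729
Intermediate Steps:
F(v) = 4 + v**2 + 8*v/11 (F(v) = (v**2 + (8*(1/11))*v) + 4 = (v**2 + 8*v/11) + 4 = 4 + v**2 + 8*v/11)
((-5*(-2))*((6 - 1) + 4) + F(H))**2 = ((-5*(-2))*((6 - 1) + 4) + (4 + 11**2 + (8/11)*11))**2 = (10*(5 + 4) + (4 + 121 + 8))**2 = (10*9 + 133)**2 = (90 + 133)**2 = 223**2 = 49729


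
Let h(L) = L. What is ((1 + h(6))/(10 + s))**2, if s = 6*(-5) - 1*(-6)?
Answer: 1/4 ≈ 0.25000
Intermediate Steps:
s = -24 (s = -30 + 6 = -24)
((1 + h(6))/(10 + s))**2 = ((1 + 6)/(10 - 24))**2 = (7/(-14))**2 = (7*(-1/14))**2 = (-1/2)**2 = 1/4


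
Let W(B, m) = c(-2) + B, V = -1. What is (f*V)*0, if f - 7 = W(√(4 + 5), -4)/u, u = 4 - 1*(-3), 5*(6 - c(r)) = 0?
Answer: 0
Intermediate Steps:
c(r) = 6 (c(r) = 6 - ⅕*0 = 6 + 0 = 6)
W(B, m) = 6 + B
u = 7 (u = 4 + 3 = 7)
f = 58/7 (f = 7 + (6 + √(4 + 5))/7 = 7 + (6 + √9)*(⅐) = 7 + (6 + 3)*(⅐) = 7 + 9*(⅐) = 7 + 9/7 = 58/7 ≈ 8.2857)
(f*V)*0 = ((58/7)*(-1))*0 = -58/7*0 = 0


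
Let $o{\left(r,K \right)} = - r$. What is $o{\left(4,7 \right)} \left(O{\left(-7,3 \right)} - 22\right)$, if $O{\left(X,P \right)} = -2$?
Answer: $96$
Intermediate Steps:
$o{\left(4,7 \right)} \left(O{\left(-7,3 \right)} - 22\right) = \left(-1\right) 4 \left(-2 - 22\right) = \left(-4\right) \left(-24\right) = 96$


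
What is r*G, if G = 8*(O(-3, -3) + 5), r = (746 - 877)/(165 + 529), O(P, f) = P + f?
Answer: 524/347 ≈ 1.5101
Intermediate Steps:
r = -131/694 ≈ -0.18876
G = -8 (G = 8*((-3 - 3) + 5) = 8*(-6 + 5) = 8*(-1) = -8)
r*G = -131/694*(-8) = 524/347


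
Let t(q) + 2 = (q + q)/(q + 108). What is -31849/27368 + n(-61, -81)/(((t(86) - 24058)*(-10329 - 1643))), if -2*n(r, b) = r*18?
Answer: -55615157120453/47790452227804 ≈ -1.1637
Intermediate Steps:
n(r, b) = -9*r (n(r, b) = -r*18/2 = -9*r)
t(q) = -2 + 2*q/(108 + q) (t(q) = -2 + (q + q)/(q + 108) = -2 + (2*q)/(108 + q) = -2 + 2*q/(108 + q))
-31849/27368 + n(-61, -81)/(((t(86) - 24058)*(-10329 - 1643))) = -31849/27368 + (-9*(-61))/(((-216/(108 + 86) - 24058)*(-10329 - 1643))) = -31849*1/27368 + 549/(((-216/194 - 24058)*(-11972))) = -31849/27368 + 549/(((-216*1/194 - 24058)*(-11972))) = -31849/27368 + 549/(((-108/97 - 24058)*(-11972))) = -31849/27368 + 549/((-2333734/97*(-11972))) = -31849/27368 + 549/(27939463448/97) = -31849/27368 + 549*(97/27939463448) = -31849/27368 + 53253/27939463448 = -55615157120453/47790452227804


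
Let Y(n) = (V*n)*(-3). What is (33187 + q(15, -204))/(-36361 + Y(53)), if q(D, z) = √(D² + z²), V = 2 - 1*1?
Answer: -3017/3320 - 3*√4649/36520 ≈ -0.91434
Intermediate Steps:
V = 1 (V = 2 - 1 = 1)
Y(n) = -3*n (Y(n) = (1*n)*(-3) = n*(-3) = -3*n)
(33187 + q(15, -204))/(-36361 + Y(53)) = (33187 + √(15² + (-204)²))/(-36361 - 3*53) = (33187 + √(225 + 41616))/(-36361 - 159) = (33187 + √41841)/(-36520) = (33187 + 3*√4649)*(-1/36520) = -3017/3320 - 3*√4649/36520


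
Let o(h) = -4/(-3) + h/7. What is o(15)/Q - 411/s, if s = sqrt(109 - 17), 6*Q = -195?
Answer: -146/1365 - 411*sqrt(23)/46 ≈ -42.957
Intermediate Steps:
Q = -65/2 (Q = (1/6)*(-195) = -65/2 ≈ -32.500)
s = 2*sqrt(23) (s = sqrt(92) = 2*sqrt(23) ≈ 9.5917)
o(h) = 4/3 + h/7 (o(h) = -4*(-1/3) + h*(1/7) = 4/3 + h/7)
o(15)/Q - 411/s = (4/3 + (1/7)*15)/(-65/2) - 411*sqrt(23)/46 = (4/3 + 15/7)*(-2/65) - 411*sqrt(23)/46 = (73/21)*(-2/65) - 411*sqrt(23)/46 = -146/1365 - 411*sqrt(23)/46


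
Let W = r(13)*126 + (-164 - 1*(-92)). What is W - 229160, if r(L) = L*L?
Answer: -207938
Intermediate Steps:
r(L) = L²
W = 21222 (W = 13²*126 + (-164 - 1*(-92)) = 169*126 + (-164 + 92) = 21294 - 72 = 21222)
W - 229160 = 21222 - 229160 = -207938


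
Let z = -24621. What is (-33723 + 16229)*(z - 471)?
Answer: 438959448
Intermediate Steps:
(-33723 + 16229)*(z - 471) = (-33723 + 16229)*(-24621 - 471) = -17494*(-25092) = 438959448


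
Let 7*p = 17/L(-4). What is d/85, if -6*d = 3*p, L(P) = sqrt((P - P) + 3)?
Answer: -sqrt(3)/210 ≈ -0.0082479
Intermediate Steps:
L(P) = sqrt(3) (L(P) = sqrt(0 + 3) = sqrt(3))
p = 17*sqrt(3)/21 (p = (17/(sqrt(3)))/7 = (17*(sqrt(3)/3))/7 = (17*sqrt(3)/3)/7 = 17*sqrt(3)/21 ≈ 1.4021)
d = -17*sqrt(3)/42 (d = -17*sqrt(3)/21/2 = -17*sqrt(3)/42 ≈ -0.70107)
d/85 = -17*sqrt(3)/42/85 = -17*sqrt(3)/42*(1/85) = -sqrt(3)/210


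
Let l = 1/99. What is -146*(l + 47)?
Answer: -679484/99 ≈ -6863.5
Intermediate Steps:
l = 1/99 ≈ 0.010101
-146*(l + 47) = -146*(1/99 + 47) = -146*4654/99 = -679484/99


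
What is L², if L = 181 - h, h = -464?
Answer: 416025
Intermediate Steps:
L = 645 (L = 181 - 1*(-464) = 181 + 464 = 645)
L² = 645² = 416025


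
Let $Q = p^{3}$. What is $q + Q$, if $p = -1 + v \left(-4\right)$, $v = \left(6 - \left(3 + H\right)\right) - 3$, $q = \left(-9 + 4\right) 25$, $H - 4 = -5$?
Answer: $-250$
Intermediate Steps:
$H = -1$ ($H = 4 - 5 = -1$)
$q = -125$ ($q = \left(-5\right) 25 = -125$)
$v = 1$ ($v = \left(6 - 2\right) - 3 = 4 - 3 = 1$)
$p = -5$ ($p = -1 + 1 \left(-4\right) = -1 - 4 = -5$)
$Q = -125$ ($Q = \left(-5\right)^{3} = -125$)
$q + Q = -125 - 125 = -250$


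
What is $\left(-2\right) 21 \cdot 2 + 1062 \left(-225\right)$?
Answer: $-239034$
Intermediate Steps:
$\left(-2\right) 21 \cdot 2 + 1062 \left(-225\right) = \left(-42\right) 2 - 238950 = -84 - 238950 = -239034$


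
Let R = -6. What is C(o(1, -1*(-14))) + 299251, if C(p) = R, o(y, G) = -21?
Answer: 299245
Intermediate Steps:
C(p) = -6
C(o(1, -1*(-14))) + 299251 = -6 + 299251 = 299245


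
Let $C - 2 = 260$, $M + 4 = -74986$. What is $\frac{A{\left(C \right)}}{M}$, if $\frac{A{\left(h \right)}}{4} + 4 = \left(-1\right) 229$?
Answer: $\frac{466}{37495} \approx 0.012428$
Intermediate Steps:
$M = -74990$ ($M = -4 - 74986 = -74990$)
$C = 262$ ($C = 2 + 260 = 262$)
$A{\left(h \right)} = -932$ ($A{\left(h \right)} = -16 + 4 \left(\left(-1\right) 229\right) = -16 + 4 \left(-229\right) = -16 - 916 = -932$)
$\frac{A{\left(C \right)}}{M} = - \frac{932}{-74990} = \left(-932\right) \left(- \frac{1}{74990}\right) = \frac{466}{37495}$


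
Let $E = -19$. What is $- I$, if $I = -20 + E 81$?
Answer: $1559$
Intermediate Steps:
$I = -1559$ ($I = -20 - 1539 = -1559$)
$- I = \left(-1\right) \left(-1559\right) = 1559$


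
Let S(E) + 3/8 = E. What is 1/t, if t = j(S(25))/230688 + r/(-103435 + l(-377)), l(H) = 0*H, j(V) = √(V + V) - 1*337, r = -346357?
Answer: 7622755309322945435520/25514021762822212282439 - 4936169191233600*√197/25514021762822212282439 ≈ 0.29876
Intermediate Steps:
S(E) = -3/8 + E
j(V) = -337 + √2*√V (j(V) = √(2*V) - 337 = √2*√V - 337 = -337 + √2*√V)
l(H) = 0
t = 79865546021/23861213280 + √197/461376 (t = (-337 + √2*√(-3/8 + 25))/230688 - 346357/(-103435 + 0) = (-337 + √2*√(197/8))*(1/230688) - 346357/(-103435) = (-337 + √2*(√394/4))*(1/230688) - 346357*(-1/103435) = (-337 + √197/2)*(1/230688) + 346357/103435 = (-337/230688 + √197/461376) + 346357/103435 = 79865546021/23861213280 + √197/461376 ≈ 3.3471)
1/t = 1/(79865546021/23861213280 + √197/461376)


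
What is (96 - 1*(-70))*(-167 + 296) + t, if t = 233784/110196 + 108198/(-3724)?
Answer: 121897343737/5699582 ≈ 21387.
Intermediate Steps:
t = -153505211/5699582 (t = 233784*(1/110196) + 108198*(-1/3724) = 6494/3061 - 54099/1862 = -153505211/5699582 ≈ -26.933)
(96 - 1*(-70))*(-167 + 296) + t = (96 - 1*(-70))*(-167 + 296) - 153505211/5699582 = (96 + 70)*129 - 153505211/5699582 = 166*129 - 153505211/5699582 = 21414 - 153505211/5699582 = 121897343737/5699582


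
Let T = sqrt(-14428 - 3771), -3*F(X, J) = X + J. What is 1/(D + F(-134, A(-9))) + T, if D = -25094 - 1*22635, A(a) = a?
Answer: -3/143044 + I*sqrt(18199) ≈ -2.0973e-5 + 134.9*I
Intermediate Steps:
D = -47729 (D = -25094 - 22635 = -47729)
F(X, J) = -J/3 - X/3 (F(X, J) = -(X + J)/3 = -(J + X)/3 = -J/3 - X/3)
T = I*sqrt(18199) (T = sqrt(-18199) = I*sqrt(18199) ≈ 134.9*I)
1/(D + F(-134, A(-9))) + T = 1/(-47729 + (-1/3*(-9) - 1/3*(-134))) + I*sqrt(18199) = 1/(-47729 + (3 + 134/3)) + I*sqrt(18199) = 1/(-47729 + 143/3) + I*sqrt(18199) = 1/(-143044/3) + I*sqrt(18199) = -3/143044 + I*sqrt(18199)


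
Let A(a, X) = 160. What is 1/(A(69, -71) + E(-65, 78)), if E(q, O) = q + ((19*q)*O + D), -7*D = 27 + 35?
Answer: -7/673707 ≈ -1.0390e-5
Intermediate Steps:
D = -62/7 (D = -(27 + 35)/7 = -1/7*62 = -62/7 ≈ -8.8571)
E(q, O) = -62/7 + q + 19*O*q (E(q, O) = q + ((19*q)*O - 62/7) = q + (19*O*q - 62/7) = q + (-62/7 + 19*O*q) = -62/7 + q + 19*O*q)
1/(A(69, -71) + E(-65, 78)) = 1/(160 + (-62/7 - 65 + 19*78*(-65))) = 1/(160 + (-62/7 - 65 - 96330)) = 1/(160 - 674827/7) = 1/(-673707/7) = -7/673707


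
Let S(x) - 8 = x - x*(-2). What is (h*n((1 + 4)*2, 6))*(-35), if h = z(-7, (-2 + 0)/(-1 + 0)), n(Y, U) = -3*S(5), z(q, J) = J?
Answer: 4830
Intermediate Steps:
S(x) = 8 + 3*x (S(x) = 8 + (x - x*(-2)) = 8 + (x - (-2)*x) = 8 + (x + 2*x) = 8 + 3*x)
n(Y, U) = -69 (n(Y, U) = -3*(8 + 3*5) = -3*(8 + 15) = -3*23 = -69)
h = 2 (h = (-2 + 0)/(-1 + 0) = -2/(-1) = -2*(-1) = 2)
(h*n((1 + 4)*2, 6))*(-35) = (2*(-69))*(-35) = -138*(-35) = 4830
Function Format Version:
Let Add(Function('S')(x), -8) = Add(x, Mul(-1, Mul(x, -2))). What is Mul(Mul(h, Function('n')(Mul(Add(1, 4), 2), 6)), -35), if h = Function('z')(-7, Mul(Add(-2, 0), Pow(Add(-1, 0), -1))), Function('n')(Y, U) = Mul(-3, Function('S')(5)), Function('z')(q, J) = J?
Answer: 4830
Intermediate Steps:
Function('S')(x) = Add(8, Mul(3, x)) (Function('S')(x) = Add(8, Add(x, Mul(-1, Mul(x, -2)))) = Add(8, Add(x, Mul(-1, Mul(-2, x)))) = Add(8, Add(x, Mul(2, x))) = Add(8, Mul(3, x)))
Function('n')(Y, U) = -69 (Function('n')(Y, U) = Mul(-3, Add(8, Mul(3, 5))) = Mul(-3, Add(8, 15)) = Mul(-3, 23) = -69)
h = 2 (h = Mul(Add(-2, 0), Pow(Add(-1, 0), -1)) = Mul(-2, Pow(-1, -1)) = Mul(-2, -1) = 2)
Mul(Mul(h, Function('n')(Mul(Add(1, 4), 2), 6)), -35) = Mul(Mul(2, -69), -35) = Mul(-138, -35) = 4830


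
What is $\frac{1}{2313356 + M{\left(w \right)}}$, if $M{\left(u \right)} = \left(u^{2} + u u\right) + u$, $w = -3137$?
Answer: $\frac{1}{21991757} \approx 4.5472 \cdot 10^{-8}$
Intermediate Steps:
$M{\left(u \right)} = u + 2 u^{2}$ ($M{\left(u \right)} = \left(u^{2} + u^{2}\right) + u = 2 u^{2} + u = u + 2 u^{2}$)
$\frac{1}{2313356 + M{\left(w \right)}} = \frac{1}{2313356 - 3137 \left(1 + 2 \left(-3137\right)\right)} = \frac{1}{2313356 - 3137 \left(1 - 6274\right)} = \frac{1}{2313356 - -19678401} = \frac{1}{2313356 + 19678401} = \frac{1}{21991757}$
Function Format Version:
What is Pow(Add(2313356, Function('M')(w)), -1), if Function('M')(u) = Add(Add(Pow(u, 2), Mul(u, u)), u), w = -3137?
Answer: Rational(1, 21991757) ≈ 4.5472e-8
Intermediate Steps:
Function('M')(u) = Add(u, Mul(2, Pow(u, 2))) (Function('M')(u) = Add(Add(Pow(u, 2), Pow(u, 2)), u) = Add(Mul(2, Pow(u, 2)), u) = Add(u, Mul(2, Pow(u, 2))))
Pow(Add(2313356, Function('M')(w)), -1) = Pow(Add(2313356, Mul(-3137, Add(1, Mul(2, -3137)))), -1) = Pow(Add(2313356, Mul(-3137, Add(1, -6274))), -1) = Pow(Add(2313356, Mul(-3137, -6273)), -1) = Pow(Add(2313356, 19678401), -1) = Pow(21991757, -1) = Rational(1, 21991757)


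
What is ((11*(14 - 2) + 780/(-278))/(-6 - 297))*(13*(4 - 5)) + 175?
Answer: 2534643/14039 ≈ 180.54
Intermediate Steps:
((11*(14 - 2) + 780/(-278))/(-6 - 297))*(13*(4 - 5)) + 175 = ((11*12 + 780*(-1/278))/(-303))*(13*(-1)) + 175 = ((132 - 390/139)*(-1/303))*(-13) + 175 = ((17958/139)*(-1/303))*(-13) + 175 = -5986/14039*(-13) + 175 = 77818/14039 + 175 = 2534643/14039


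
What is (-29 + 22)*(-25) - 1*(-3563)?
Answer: 3738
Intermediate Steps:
(-29 + 22)*(-25) - 1*(-3563) = -7*(-25) + 3563 = 175 + 3563 = 3738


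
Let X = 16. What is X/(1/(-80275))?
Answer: -1284400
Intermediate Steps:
X/(1/(-80275)) = 16/1/(-80275) = 16/(-1/80275) = -80275*16 = -1284400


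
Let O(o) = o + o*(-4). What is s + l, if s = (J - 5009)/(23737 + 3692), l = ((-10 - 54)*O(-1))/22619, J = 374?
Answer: -36701811/206805517 ≈ -0.17747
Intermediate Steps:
O(o) = -3*o (O(o) = o - 4*o = -3*o)
l = -192/22619 (l = ((-10 - 54)*(-3*(-1)))/22619 = -64*3*(1/22619) = -192*1/22619 = -192/22619 ≈ -0.0084884)
s = -1545/9143 (s = (374 - 5009)/(23737 + 3692) = -4635/27429 = -4635*1/27429 = -1545/9143 ≈ -0.16898)
s + l = -1545/9143 - 192/22619 = -36701811/206805517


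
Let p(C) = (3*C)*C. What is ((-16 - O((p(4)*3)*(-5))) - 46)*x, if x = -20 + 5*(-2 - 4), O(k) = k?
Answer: -32900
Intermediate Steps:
p(C) = 3*C²
x = -50 (x = -20 + 5*(-6) = -20 - 30 = -50)
((-16 - O((p(4)*3)*(-5))) - 46)*x = ((-16 - (3*4²)*3*(-5)) - 46)*(-50) = ((-16 - (3*16)*3*(-5)) - 46)*(-50) = ((-16 - 48*3*(-5)) - 46)*(-50) = ((-16 - 144*(-5)) - 46)*(-50) = ((-16 - 1*(-720)) - 46)*(-50) = ((-16 + 720) - 46)*(-50) = (704 - 46)*(-50) = 658*(-50) = -32900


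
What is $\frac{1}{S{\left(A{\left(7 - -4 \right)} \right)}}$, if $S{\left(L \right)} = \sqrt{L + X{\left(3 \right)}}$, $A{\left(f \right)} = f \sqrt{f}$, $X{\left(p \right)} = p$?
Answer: $\frac{1}{\sqrt{3 + 11 \sqrt{11}}} \approx 0.15915$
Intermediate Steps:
$A{\left(f \right)} = f^{\frac{3}{2}}$
$S{\left(L \right)} = \sqrt{3 + L}$ ($S{\left(L \right)} = \sqrt{L + 3} = \sqrt{3 + L}$)
$\frac{1}{S{\left(A{\left(7 - -4 \right)} \right)}} = \frac{1}{\sqrt{3 + \left(7 - -4\right)^{\frac{3}{2}}}} = \frac{1}{\sqrt{3 + \left(7 + 4\right)^{\frac{3}{2}}}} = \frac{1}{\sqrt{3 + 11^{\frac{3}{2}}}} = \frac{1}{\sqrt{3 + 11 \sqrt{11}}}$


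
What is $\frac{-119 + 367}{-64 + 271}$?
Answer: $\frac{248}{207} \approx 1.1981$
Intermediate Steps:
$\frac{-119 + 367}{-64 + 271} = \frac{248}{207}$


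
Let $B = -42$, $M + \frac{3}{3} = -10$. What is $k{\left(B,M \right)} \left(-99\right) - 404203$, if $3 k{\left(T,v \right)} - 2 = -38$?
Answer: $-403015$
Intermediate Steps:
$M = -11$ ($M = -1 - 10 = -11$)
$k{\left(T,v \right)} = -12$ ($k{\left(T,v \right)} = \frac{2}{3} + \frac{1}{3} \left(-38\right) = \frac{2}{3} - \frac{38}{3} = -12$)
$k{\left(B,M \right)} \left(-99\right) - 404203 = \left(-12\right) \left(-99\right) - 404203 = 1188 - 404203 = -403015$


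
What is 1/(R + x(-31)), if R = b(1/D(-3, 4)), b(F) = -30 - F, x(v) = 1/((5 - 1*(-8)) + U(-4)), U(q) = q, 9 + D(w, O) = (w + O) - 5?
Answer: -117/3488 ≈ -0.033544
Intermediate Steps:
D(w, O) = -14 + O + w (D(w, O) = -9 + ((w + O) - 5) = -9 + ((O + w) - 5) = -9 + (-5 + O + w) = -14 + O + w)
x(v) = ⅑ (x(v) = 1/((5 - 1*(-8)) - 4) = 1/((5 + 8) - 4) = 1/(13 - 4) = 1/9 = ⅑)
R = -389/13 (R = -30 - 1/(-14 + 4 - 3) = -30 - 1/(-13) = -30 - 1*(-1/13) = -30 + 1/13 = -389/13 ≈ -29.923)
1/(R + x(-31)) = 1/(-389/13 + ⅑) = 1/(-3488/117) = -117/3488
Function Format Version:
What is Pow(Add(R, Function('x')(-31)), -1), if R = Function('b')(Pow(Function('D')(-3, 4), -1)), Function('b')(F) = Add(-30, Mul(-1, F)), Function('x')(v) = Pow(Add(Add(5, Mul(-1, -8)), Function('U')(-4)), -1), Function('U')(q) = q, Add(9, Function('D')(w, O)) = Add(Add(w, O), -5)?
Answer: Rational(-117, 3488) ≈ -0.033544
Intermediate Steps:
Function('D')(w, O) = Add(-14, O, w) (Function('D')(w, O) = Add(-9, Add(Add(w, O), -5)) = Add(-9, Add(Add(O, w), -5)) = Add(-9, Add(-5, O, w)) = Add(-14, O, w))
Function('x')(v) = Rational(1, 9) (Function('x')(v) = Pow(Add(Add(5, Mul(-1, -8)), -4), -1) = Pow(Add(Add(5, 8), -4), -1) = Pow(Add(13, -4), -1) = Pow(9, -1) = Rational(1, 9))
R = Rational(-389, 13) (R = Add(-30, Mul(-1, Pow(Add(-14, 4, -3), -1))) = Add(-30, Mul(-1, Pow(-13, -1))) = Add(-30, Mul(-1, Rational(-1, 13))) = Add(-30, Rational(1, 13)) = Rational(-389, 13) ≈ -29.923)
Pow(Add(R, Function('x')(-31)), -1) = Pow(Add(Rational(-389, 13), Rational(1, 9)), -1) = Pow(Rational(-3488, 117), -1) = Rational(-117, 3488)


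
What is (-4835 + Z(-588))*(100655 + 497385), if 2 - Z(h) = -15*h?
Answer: -8165040120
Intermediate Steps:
Z(h) = 2 + 15*h (Z(h) = 2 - (-15)*h = 2 + 15*h)
(-4835 + Z(-588))*(100655 + 497385) = (-4835 + (2 + 15*(-588)))*(100655 + 497385) = (-4835 + (2 - 8820))*598040 = (-4835 - 8818)*598040 = -13653*598040 = -8165040120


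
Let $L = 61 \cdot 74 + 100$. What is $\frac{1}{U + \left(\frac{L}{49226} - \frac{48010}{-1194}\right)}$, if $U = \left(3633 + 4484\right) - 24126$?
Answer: $- \frac{14693961}{234643409305} \approx -6.2622 \cdot 10^{-5}$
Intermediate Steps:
$U = -16009$ ($U = 8117 - 24126 = -16009$)
$L = 4614$ ($L = 4514 + 100 = 4614$)
$\frac{1}{U + \left(\frac{L}{49226} - \frac{48010}{-1194}\right)} = \frac{1}{-16009 + \left(\frac{4614}{49226} - \frac{48010}{-1194}\right)} = \frac{1}{-16009 + \left(4614 \cdot \frac{1}{49226} - - \frac{24005}{597}\right)} = \frac{1}{-16009 + \left(\frac{2307}{24613} + \frac{24005}{597}\right)} = \frac{1}{-16009 + \frac{592212344}{14693961}} = \frac{1}{- \frac{234643409305}{14693961}} = - \frac{14693961}{234643409305}$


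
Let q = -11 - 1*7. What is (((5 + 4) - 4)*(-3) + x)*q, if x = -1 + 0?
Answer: 288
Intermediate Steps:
q = -18 (q = -11 - 7 = -18)
x = -1
(((5 + 4) - 4)*(-3) + x)*q = (((5 + 4) - 4)*(-3) - 1)*(-18) = ((9 - 4)*(-3) - 1)*(-18) = (5*(-3) - 1)*(-18) = (-15 - 1)*(-18) = -16*(-18) = 288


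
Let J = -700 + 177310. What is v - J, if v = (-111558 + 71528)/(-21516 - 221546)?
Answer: -21463569895/121531 ≈ -1.7661e+5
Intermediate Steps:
J = 176610
v = 20015/121531 (v = -40030/(-243062) = -40030*(-1/243062) = 20015/121531 ≈ 0.16469)
v - J = 20015/121531 - 1*176610 = 20015/121531 - 176610 = -21463569895/121531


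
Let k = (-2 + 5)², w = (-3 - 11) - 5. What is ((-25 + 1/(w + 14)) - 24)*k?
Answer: -2214/5 ≈ -442.80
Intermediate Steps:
w = -19 (w = -14 - 5 = -19)
k = 9 (k = 3² = 9)
((-25 + 1/(w + 14)) - 24)*k = ((-25 + 1/(-19 + 14)) - 24)*9 = ((-25 + 1/(-5)) - 24)*9 = ((-25 - ⅕) - 24)*9 = (-126/5 - 24)*9 = -246/5*9 = -2214/5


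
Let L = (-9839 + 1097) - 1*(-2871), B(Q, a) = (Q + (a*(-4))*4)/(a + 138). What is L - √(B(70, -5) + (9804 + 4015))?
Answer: -5871 - √244464241/133 ≈ -5988.6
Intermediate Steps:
B(Q, a) = (Q - 16*a)/(138 + a) (B(Q, a) = (Q - 4*a*4)/(138 + a) = (Q - 16*a)/(138 + a))
L = -5871 (L = -8742 + 2871 = -5871)
L - √(B(70, -5) + (9804 + 4015)) = -5871 - √((70 - 16*(-5))/(138 - 5) + (9804 + 4015)) = -5871 - √((70 + 80)/133 + 13819) = -5871 - √((1/133)*150 + 13819) = -5871 - √(150/133 + 13819) = -5871 - √(1838077/133) = -5871 - √244464241/133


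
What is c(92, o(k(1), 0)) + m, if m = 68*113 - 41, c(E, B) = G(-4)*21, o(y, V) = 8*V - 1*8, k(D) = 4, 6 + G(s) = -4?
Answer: 7433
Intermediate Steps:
G(s) = -10 (G(s) = -6 - 4 = -10)
o(y, V) = -8 + 8*V (o(y, V) = 8*V - 8 = -8 + 8*V)
c(E, B) = -210 (c(E, B) = -10*21 = -210)
m = 7643 (m = 7684 - 41 = 7643)
c(92, o(k(1), 0)) + m = -210 + 7643 = 7433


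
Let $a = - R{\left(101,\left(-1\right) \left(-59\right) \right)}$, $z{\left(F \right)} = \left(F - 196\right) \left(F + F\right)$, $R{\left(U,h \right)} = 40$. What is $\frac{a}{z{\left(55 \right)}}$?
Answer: $\frac{4}{1551} \approx 0.002579$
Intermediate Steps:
$z{\left(F \right)} = 2 F \left(-196 + F\right)$ ($z{\left(F \right)} = \left(-196 + F\right) 2 F = 2 F \left(-196 + F\right)$)
$a = -40$ ($a = \left(-1\right) 40 = -40$)
$\frac{a}{z{\left(55 \right)}} = - \frac{40}{2 \cdot 55 \left(-196 + 55\right)} = - \frac{40}{2 \cdot 55 \left(-141\right)} = - \frac{40}{-15510} = \left(-40\right) \left(- \frac{1}{15510}\right) = \frac{4}{1551}$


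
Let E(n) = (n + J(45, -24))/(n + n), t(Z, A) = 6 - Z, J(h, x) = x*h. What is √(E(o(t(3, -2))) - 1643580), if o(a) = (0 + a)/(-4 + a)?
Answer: I*√6573598/2 ≈ 1282.0*I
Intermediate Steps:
J(h, x) = h*x
o(a) = a/(-4 + a)
E(n) = (-1080 + n)/(2*n) (E(n) = (n + 45*(-24))/(n + n) = (n - 1080)/((2*n)) = (-1080 + n)*(1/(2*n)) = (-1080 + n)/(2*n))
√(E(o(t(3, -2))) - 1643580) = √((-1080 + (6 - 1*3)/(-4 + (6 - 1*3)))/(2*(((6 - 1*3)/(-4 + (6 - 1*3))))) - 1643580) = √((-1080 + (6 - 3)/(-4 + (6 - 3)))/(2*(((6 - 3)/(-4 + (6 - 3))))) - 1643580) = √((-1080 + 3/(-4 + 3))/(2*((3/(-4 + 3)))) - 1643580) = √((-1080 + 3/(-1))/(2*((3/(-1)))) - 1643580) = √((-1080 + 3*(-1))/(2*((3*(-1)))) - 1643580) = √((½)*(-1080 - 3)/(-3) - 1643580) = √((½)*(-⅓)*(-1083) - 1643580) = √(361/2 - 1643580) = √(-3286799/2) = I*√6573598/2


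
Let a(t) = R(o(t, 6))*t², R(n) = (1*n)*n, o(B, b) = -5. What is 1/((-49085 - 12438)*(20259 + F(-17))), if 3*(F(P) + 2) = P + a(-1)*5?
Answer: -1/1248486239 ≈ -8.0097e-10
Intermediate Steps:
R(n) = n² (R(n) = n*n = n²)
a(t) = 25*t² (a(t) = (-5)²*t² = 25*t²)
F(P) = 119/3 + P/3 (F(P) = -2 + (P + (25*(-1)²)*5)/3 = -2 + (P + (25*1)*5)/3 = -2 + (P + 25*5)/3 = -2 + (P + 125)/3 = -2 + (125 + P)/3 = -2 + (125/3 + P/3) = 119/3 + P/3)
1/((-49085 - 12438)*(20259 + F(-17))) = 1/((-49085 - 12438)*(20259 + (119/3 + (⅓)*(-17)))) = 1/(-61523*(20259 + (119/3 - 17/3))) = 1/(-61523*(20259 + 34)) = 1/(-61523*20293) = 1/(-1248486239) = -1/1248486239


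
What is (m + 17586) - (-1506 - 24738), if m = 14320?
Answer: 58150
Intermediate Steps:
(m + 17586) - (-1506 - 24738) = (14320 + 17586) - (-1506 - 24738) = 31906 - 1*(-26244) = 31906 + 26244 = 58150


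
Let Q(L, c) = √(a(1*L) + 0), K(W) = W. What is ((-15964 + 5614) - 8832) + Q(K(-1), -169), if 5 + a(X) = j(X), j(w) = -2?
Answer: -19182 + I*√7 ≈ -19182.0 + 2.6458*I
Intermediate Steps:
a(X) = -7 (a(X) = -5 - 2 = -7)
Q(L, c) = I*√7 (Q(L, c) = √(-7 + 0) = √(-7) = I*√7)
((-15964 + 5614) - 8832) + Q(K(-1), -169) = ((-15964 + 5614) - 8832) + I*√7 = (-10350 - 8832) + I*√7 = -19182 + I*√7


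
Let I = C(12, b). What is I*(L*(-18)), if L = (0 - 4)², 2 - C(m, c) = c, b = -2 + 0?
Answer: -1152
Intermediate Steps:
b = -2
C(m, c) = 2 - c
L = 16 (L = (-4)² = 16)
I = 4 (I = 2 - 1*(-2) = 2 + 2 = 4)
I*(L*(-18)) = 4*(16*(-18)) = 4*(-288) = -1152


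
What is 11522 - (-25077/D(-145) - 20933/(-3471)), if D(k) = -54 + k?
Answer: 7867371604/690729 ≈ 11390.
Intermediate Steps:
11522 - (-25077/D(-145) - 20933/(-3471)) = 11522 - (-25077/(-54 - 145) - 20933/(-3471)) = 11522 - (-25077/(-199) - 20933*(-1/3471)) = 11522 - (-25077*(-1/199) + 20933/3471) = 11522 - (25077/199 + 20933/3471) = 11522 - 1*91207934/690729 = 11522 - 91207934/690729 = 7867371604/690729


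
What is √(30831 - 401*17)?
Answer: √24014 ≈ 154.96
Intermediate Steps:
√(30831 - 401*17) = √(30831 - 6817) = √24014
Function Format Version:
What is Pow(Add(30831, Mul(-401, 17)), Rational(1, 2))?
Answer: Pow(24014, Rational(1, 2)) ≈ 154.96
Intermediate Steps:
Pow(Add(30831, Mul(-401, 17)), Rational(1, 2)) = Pow(Add(30831, -6817), Rational(1, 2)) = Pow(24014, Rational(1, 2))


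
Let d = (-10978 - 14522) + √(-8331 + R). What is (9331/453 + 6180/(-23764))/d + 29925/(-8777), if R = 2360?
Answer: -260604425238664775/76417380085727291 - 54735586*I*√5971/1750016337841083 ≈ -3.4103 - 2.4169e-6*I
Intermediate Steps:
d = -25500 + I*√5971 (d = (-10978 - 14522) + √(-8331 + 2360) = -25500 + √(-5971) = -25500 + I*√5971 ≈ -25500.0 + 77.272*I)
(9331/453 + 6180/(-23764))/d + 29925/(-8777) = (9331/453 + 6180/(-23764))/(-25500 + I*√5971) + 29925/(-8777) = (9331*(1/453) + 6180*(-1/23764))/(-25500 + I*√5971) + 29925*(-1/8777) = (9331/453 - 1545/5941)/(-25500 + I*√5971) - 29925/8777 = 54735586/(2691273*(-25500 + I*√5971)) - 29925/8777 = -29925/8777 + 54735586/(2691273*(-25500 + I*√5971))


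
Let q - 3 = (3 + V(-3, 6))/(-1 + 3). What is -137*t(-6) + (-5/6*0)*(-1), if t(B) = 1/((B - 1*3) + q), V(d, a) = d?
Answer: 137/6 ≈ 22.833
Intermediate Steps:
q = 3 (q = 3 + (3 - 3)/(-1 + 3) = 3 + 0/2 = 3 + 0*(½) = 3 + 0 = 3)
t(B) = 1/B (t(B) = 1/((B - 1*3) + 3) = 1/((B - 3) + 3) = 1/((-3 + B) + 3) = 1/B)
-137*t(-6) + (-5/6*0)*(-1) = -137/(-6) + (-5/6*0)*(-1) = -137*(-⅙) + (-5*⅙*0)*(-1) = 137/6 - ⅚*0*(-1) = 137/6 + 0*(-1) = 137/6 + 0 = 137/6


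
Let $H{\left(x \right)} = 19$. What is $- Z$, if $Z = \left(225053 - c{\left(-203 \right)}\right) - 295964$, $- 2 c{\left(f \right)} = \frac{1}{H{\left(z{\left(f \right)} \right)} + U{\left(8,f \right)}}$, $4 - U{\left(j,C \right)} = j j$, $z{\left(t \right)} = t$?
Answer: $\frac{5814703}{82} \approx 70911.0$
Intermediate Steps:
$U{\left(j,C \right)} = 4 - j^{2}$ ($U{\left(j,C \right)} = 4 - j j = 4 - j^{2}$)
$c{\left(f \right)} = \frac{1}{82}$ ($c{\left(f \right)} = - \frac{1}{2 \left(19 + \left(4 - 8^{2}\right)\right)} = - \frac{1}{2 \left(19 + \left(4 - 64\right)\right)} = - \frac{1}{2 \left(19 - 60\right)} = - \frac{1}{2 \left(-41\right)} = \left(- \frac{1}{2}\right) \left(- \frac{1}{41}\right) = \frac{1}{82}$)
$Z = - \frac{5814703}{82}$ ($Z = \left(225053 - \frac{1}{82}\right) - 295964 = \frac{18454345}{82} - 295964 = - \frac{5814703}{82} \approx -70911.0$)
$- Z = \left(-1\right) \left(- \frac{5814703}{82}\right) = \frac{5814703}{82}$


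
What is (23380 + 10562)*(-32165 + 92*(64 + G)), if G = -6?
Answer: -910629918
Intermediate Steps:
(23380 + 10562)*(-32165 + 92*(64 + G)) = (23380 + 10562)*(-32165 + 92*(64 - 6)) = 33942*(-32165 + 92*58) = 33942*(-32165 + 5336) = 33942*(-26829) = -910629918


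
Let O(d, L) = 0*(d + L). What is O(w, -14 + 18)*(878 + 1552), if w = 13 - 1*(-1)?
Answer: 0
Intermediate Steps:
w = 14 (w = 13 + 1 = 14)
O(d, L) = 0 (O(d, L) = 0*(L + d) = 0)
O(w, -14 + 18)*(878 + 1552) = 0*(878 + 1552) = 0*2430 = 0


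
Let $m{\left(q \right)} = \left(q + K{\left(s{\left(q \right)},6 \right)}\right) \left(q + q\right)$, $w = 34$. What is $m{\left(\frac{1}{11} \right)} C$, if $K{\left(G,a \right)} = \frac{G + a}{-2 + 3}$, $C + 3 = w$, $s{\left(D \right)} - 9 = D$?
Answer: $\frac{10354}{121} \approx 85.57$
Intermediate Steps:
$s{\left(D \right)} = 9 + D$
$C = 31$ ($C = -3 + 34 = 31$)
$K{\left(G,a \right)} = G + a$ ($K{\left(G,a \right)} = \frac{G + a}{1} = \left(G + a\right) 1 = G + a$)
$m{\left(q \right)} = 2 q \left(15 + 2 q\right)$ ($m{\left(q \right)} = \left(q + \left(\left(9 + q\right) + 6\right)\right) \left(q + q\right) = \left(q + \left(15 + q\right)\right) 2 q = \left(15 + 2 q\right) 2 q = 2 q \left(15 + 2 q\right)$)
$m{\left(\frac{1}{11} \right)} C = \frac{2 \left(15 + \frac{2}{11}\right)}{11} \cdot 31 = 2 \cdot \frac{1}{11} \left(15 + 2 \cdot \frac{1}{11}\right) 31 = 2 \cdot \frac{1}{11} \left(15 + \frac{2}{11}\right) 31 = 2 \cdot \frac{1}{11} \cdot \frac{167}{11} \cdot 31 = \frac{334}{121} \cdot 31 = \frac{10354}{121}$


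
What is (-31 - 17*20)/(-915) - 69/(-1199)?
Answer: 507964/1097085 ≈ 0.46301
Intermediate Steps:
(-31 - 17*20)/(-915) - 69/(-1199) = (-31 - 340)*(-1/915) - 69*(-1/1199) = -371*(-1/915) + 69/1199 = 371/915 + 69/1199 = 507964/1097085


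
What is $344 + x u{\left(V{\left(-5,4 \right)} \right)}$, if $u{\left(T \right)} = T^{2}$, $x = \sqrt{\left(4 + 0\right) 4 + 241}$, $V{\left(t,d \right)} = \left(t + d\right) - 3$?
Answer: $344 + 16 \sqrt{257} \approx 600.5$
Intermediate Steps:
$V{\left(t,d \right)} = -3 + d + t$ ($V{\left(t,d \right)} = \left(d + t\right) - 3 = -3 + d + t$)
$x = \sqrt{257}$ ($x = \sqrt{4 \cdot 4 + 241} = \sqrt{16 + 241} = \sqrt{257} \approx 16.031$)
$344 + x u{\left(V{\left(-5,4 \right)} \right)} = 344 + \sqrt{257} \left(-3 + 4 - 5\right)^{2} = 344 + \sqrt{257} \left(-4\right)^{2} = 344 + \sqrt{257} \cdot 16 = 344 + 16 \sqrt{257}$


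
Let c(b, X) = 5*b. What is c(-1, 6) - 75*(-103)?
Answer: 7720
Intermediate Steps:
c(-1, 6) - 75*(-103) = 5*(-1) - 75*(-103) = -5 + 7725 = 7720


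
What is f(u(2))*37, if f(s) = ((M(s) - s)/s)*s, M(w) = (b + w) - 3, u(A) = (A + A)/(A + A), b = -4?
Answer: -259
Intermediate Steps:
u(A) = 1 (u(A) = (2*A)/((2*A)) = (2*A)*(1/(2*A)) = 1)
M(w) = -7 + w (M(w) = (-4 + w) - 3 = -7 + w)
f(s) = -7 (f(s) = (((-7 + s) - s)/s)*s = (-7/s)*s = -7)
f(u(2))*37 = -7*37 = -259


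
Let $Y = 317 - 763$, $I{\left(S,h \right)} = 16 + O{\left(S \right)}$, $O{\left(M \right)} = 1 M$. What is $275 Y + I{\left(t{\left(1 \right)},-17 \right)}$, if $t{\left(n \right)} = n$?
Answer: $-122633$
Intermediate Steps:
$O{\left(M \right)} = M$
$I{\left(S,h \right)} = 16 + S$
$Y = -446$
$275 Y + I{\left(t{\left(1 \right)},-17 \right)} = 275 \left(-446\right) + \left(16 + 1\right) = -122650 + 17 = -122633$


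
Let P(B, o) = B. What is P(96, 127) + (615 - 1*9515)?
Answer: -8804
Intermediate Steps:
P(96, 127) + (615 - 1*9515) = 96 + (615 - 1*9515) = 96 + (615 - 9515) = 96 - 8900 = -8804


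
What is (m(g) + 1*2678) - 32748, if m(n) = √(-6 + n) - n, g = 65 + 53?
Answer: -30188 + 4*√7 ≈ -30177.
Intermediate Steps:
g = 118
(m(g) + 1*2678) - 32748 = ((√(-6 + 118) - 1*118) + 1*2678) - 32748 = ((√112 - 118) + 2678) - 32748 = ((4*√7 - 118) + 2678) - 32748 = ((-118 + 4*√7) + 2678) - 32748 = (2560 + 4*√7) - 32748 = -30188 + 4*√7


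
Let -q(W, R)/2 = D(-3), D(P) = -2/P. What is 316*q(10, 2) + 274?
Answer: -442/3 ≈ -147.33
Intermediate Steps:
q(W, R) = -4/3 (q(W, R) = -(-4)/(-3) = -(-4)*(-1)/3 = -2*⅔ = -4/3)
316*q(10, 2) + 274 = 316*(-4/3) + 274 = -1264/3 + 274 = -442/3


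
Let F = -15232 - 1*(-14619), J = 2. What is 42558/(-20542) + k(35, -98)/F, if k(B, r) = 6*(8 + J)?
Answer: -13660287/6296123 ≈ -2.1696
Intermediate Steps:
k(B, r) = 60 (k(B, r) = 6*(8 + 2) = 6*10 = 60)
F = -613 (F = -15232 + 14619 = -613)
42558/(-20542) + k(35, -98)/F = 42558/(-20542) + 60/(-613) = 42558*(-1/20542) + 60*(-1/613) = -21279/10271 - 60/613 = -13660287/6296123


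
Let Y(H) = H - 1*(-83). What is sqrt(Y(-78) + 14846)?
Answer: sqrt(14851) ≈ 121.86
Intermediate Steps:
Y(H) = 83 + H (Y(H) = H + 83 = 83 + H)
sqrt(Y(-78) + 14846) = sqrt((83 - 78) + 14846) = sqrt(5 + 14846) = sqrt(14851)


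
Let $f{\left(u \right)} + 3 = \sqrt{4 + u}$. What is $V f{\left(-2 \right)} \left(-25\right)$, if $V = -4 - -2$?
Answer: $-150 + 50 \sqrt{2} \approx -79.289$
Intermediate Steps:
$V = -2$ ($V = -4 + 2 = -2$)
$f{\left(u \right)} = -3 + \sqrt{4 + u}$
$V f{\left(-2 \right)} \left(-25\right) = - 2 \left(-3 + \sqrt{4 - 2}\right) \left(-25\right) = - 2 \left(-3 + \sqrt{2}\right) \left(-25\right) = \left(6 - 2 \sqrt{2}\right) \left(-25\right) = -150 + 50 \sqrt{2}$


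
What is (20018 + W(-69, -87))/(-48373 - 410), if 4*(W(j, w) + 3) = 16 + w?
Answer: -3809/9292 ≈ -0.40992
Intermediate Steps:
W(j, w) = 1 + w/4 (W(j, w) = -3 + (16 + w)/4 = -3 + (4 + w/4) = 1 + w/4)
(20018 + W(-69, -87))/(-48373 - 410) = (20018 + (1 + (1/4)*(-87)))/(-48373 - 410) = (20018 + (1 - 87/4))/(-48783) = (20018 - 83/4)*(-1/48783) = (79989/4)*(-1/48783) = -3809/9292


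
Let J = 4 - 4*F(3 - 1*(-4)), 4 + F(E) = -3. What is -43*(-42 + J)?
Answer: 430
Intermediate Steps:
F(E) = -7 (F(E) = -4 - 3 = -7)
J = 32 (J = 4 - 4*(-7) = 4 + 28 = 32)
-43*(-42 + J) = -43*(-42 + 32) = -43*(-10) = 430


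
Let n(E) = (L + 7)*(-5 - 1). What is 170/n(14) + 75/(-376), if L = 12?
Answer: -36235/21432 ≈ -1.6907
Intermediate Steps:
n(E) = -114 (n(E) = (12 + 7)*(-5 - 1) = 19*(-6) = -114)
170/n(14) + 75/(-376) = 170/(-114) + 75/(-376) = 170*(-1/114) + 75*(-1/376) = -85/57 - 75/376 = -36235/21432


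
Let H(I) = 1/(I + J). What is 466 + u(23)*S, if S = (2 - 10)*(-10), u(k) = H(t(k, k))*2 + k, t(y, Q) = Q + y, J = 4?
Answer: 11546/5 ≈ 2309.2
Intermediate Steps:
H(I) = 1/(4 + I) (H(I) = 1/(I + 4) = 1/(4 + I))
u(k) = k + 2/(4 + 2*k) (u(k) = 2/(4 + (k + k)) + k = 2/(4 + 2*k) + k = k + 2/(4 + 2*k))
S = 80 (S = -8*(-10) = 80)
466 + u(23)*S = 466 + ((1 + 23*(2 + 23))/(2 + 23))*80 = 466 + ((1 + 23*25)/25)*80 = 466 + ((1 + 575)/25)*80 = 466 + ((1/25)*576)*80 = 466 + (576/25)*80 = 466 + 9216/5 = 11546/5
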